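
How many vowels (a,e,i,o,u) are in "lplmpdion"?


Input: lplmpdion
Checking each character:
  'l' at position 0: consonant
  'p' at position 1: consonant
  'l' at position 2: consonant
  'm' at position 3: consonant
  'p' at position 4: consonant
  'd' at position 5: consonant
  'i' at position 6: vowel (running total: 1)
  'o' at position 7: vowel (running total: 2)
  'n' at position 8: consonant
Total vowels: 2

2


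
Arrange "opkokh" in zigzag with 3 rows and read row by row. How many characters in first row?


Zigzag "opkokh" into 3 rows:
Placing characters:
  'o' => row 0
  'p' => row 1
  'k' => row 2
  'o' => row 1
  'k' => row 0
  'h' => row 1
Rows:
  Row 0: "ok"
  Row 1: "poh"
  Row 2: "k"
First row length: 2

2


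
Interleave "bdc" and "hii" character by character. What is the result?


Interleaving "bdc" and "hii":
  Position 0: 'b' from first, 'h' from second => "bh"
  Position 1: 'd' from first, 'i' from second => "di"
  Position 2: 'c' from first, 'i' from second => "ci"
Result: bhdici

bhdici


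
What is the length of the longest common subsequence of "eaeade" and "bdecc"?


LCS of "eaeade" and "bdecc"
DP table:
           b    d    e    c    c
      0    0    0    0    0    0
  e   0    0    0    1    1    1
  a   0    0    0    1    1    1
  e   0    0    0    1    1    1
  a   0    0    0    1    1    1
  d   0    0    1    1    1    1
  e   0    0    1    2    2    2
LCS length = dp[6][5] = 2

2


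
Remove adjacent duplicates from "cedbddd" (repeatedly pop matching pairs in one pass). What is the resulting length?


Input: cedbddd
Stack-based adjacent duplicate removal:
  Read 'c': push. Stack: c
  Read 'e': push. Stack: ce
  Read 'd': push. Stack: ced
  Read 'b': push. Stack: cedb
  Read 'd': push. Stack: cedbd
  Read 'd': matches stack top 'd' => pop. Stack: cedb
  Read 'd': push. Stack: cedbd
Final stack: "cedbd" (length 5)

5


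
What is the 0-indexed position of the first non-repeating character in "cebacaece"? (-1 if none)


Input: cebacaece
Character frequencies:
  'a': 2
  'b': 1
  'c': 3
  'e': 3
Scanning left to right for freq == 1:
  Position 0 ('c'): freq=3, skip
  Position 1 ('e'): freq=3, skip
  Position 2 ('b'): unique! => answer = 2

2


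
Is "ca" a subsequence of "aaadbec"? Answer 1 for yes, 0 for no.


Check if "ca" is a subsequence of "aaadbec"
Greedy scan:
  Position 0 ('a'): no match needed
  Position 1 ('a'): no match needed
  Position 2 ('a'): no match needed
  Position 3 ('d'): no match needed
  Position 4 ('b'): no match needed
  Position 5 ('e'): no match needed
  Position 6 ('c'): matches sub[0] = 'c'
Only matched 1/2 characters => not a subsequence

0


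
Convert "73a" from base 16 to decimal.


Input: "73a" in base 16
Positional expansion:
  Digit '7' (value 7) x 16^2 = 1792
  Digit '3' (value 3) x 16^1 = 48
  Digit 'a' (value 10) x 16^0 = 10
Sum = 1850

1850


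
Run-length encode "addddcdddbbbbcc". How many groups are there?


Input: addddcdddbbbbcc
Scanning for consecutive runs:
  Group 1: 'a' x 1 (positions 0-0)
  Group 2: 'd' x 4 (positions 1-4)
  Group 3: 'c' x 1 (positions 5-5)
  Group 4: 'd' x 3 (positions 6-8)
  Group 5: 'b' x 4 (positions 9-12)
  Group 6: 'c' x 2 (positions 13-14)
Total groups: 6

6


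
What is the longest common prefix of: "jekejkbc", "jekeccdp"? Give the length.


Words: jekejkbc, jekeccdp
  Position 0: all 'j' => match
  Position 1: all 'e' => match
  Position 2: all 'k' => match
  Position 3: all 'e' => match
  Position 4: ('j', 'c') => mismatch, stop
LCP = "jeke" (length 4)

4


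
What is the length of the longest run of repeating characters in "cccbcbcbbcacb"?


Input: "cccbcbcbbcacb"
Scanning for longest run:
  Position 1 ('c'): continues run of 'c', length=2
  Position 2 ('c'): continues run of 'c', length=3
  Position 3 ('b'): new char, reset run to 1
  Position 4 ('c'): new char, reset run to 1
  Position 5 ('b'): new char, reset run to 1
  Position 6 ('c'): new char, reset run to 1
  Position 7 ('b'): new char, reset run to 1
  Position 8 ('b'): continues run of 'b', length=2
  Position 9 ('c'): new char, reset run to 1
  Position 10 ('a'): new char, reset run to 1
  Position 11 ('c'): new char, reset run to 1
  Position 12 ('b'): new char, reset run to 1
Longest run: 'c' with length 3

3


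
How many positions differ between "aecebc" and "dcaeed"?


Comparing "aecebc" and "dcaeed" position by position:
  Position 0: 'a' vs 'd' => DIFFER
  Position 1: 'e' vs 'c' => DIFFER
  Position 2: 'c' vs 'a' => DIFFER
  Position 3: 'e' vs 'e' => same
  Position 4: 'b' vs 'e' => DIFFER
  Position 5: 'c' vs 'd' => DIFFER
Positions that differ: 5

5


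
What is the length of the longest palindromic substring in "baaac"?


Input: "baaac"
Checking substrings for palindromes:
  [1:4] "aaa" (len 3) => palindrome
  [1:3] "aa" (len 2) => palindrome
  [2:4] "aa" (len 2) => palindrome
Longest palindromic substring: "aaa" with length 3

3


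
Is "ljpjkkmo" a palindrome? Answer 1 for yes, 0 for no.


Input: ljpjkkmo
Reversed: omkkjpjl
  Compare pos 0 ('l') with pos 7 ('o'): MISMATCH
  Compare pos 1 ('j') with pos 6 ('m'): MISMATCH
  Compare pos 2 ('p') with pos 5 ('k'): MISMATCH
  Compare pos 3 ('j') with pos 4 ('k'): MISMATCH
Result: not a palindrome

0


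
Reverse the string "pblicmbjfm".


Input: pblicmbjfm
Reading characters right to left:
  Position 9: 'm'
  Position 8: 'f'
  Position 7: 'j'
  Position 6: 'b'
  Position 5: 'm'
  Position 4: 'c'
  Position 3: 'i'
  Position 2: 'l'
  Position 1: 'b'
  Position 0: 'p'
Reversed: mfjbmcilbp

mfjbmcilbp


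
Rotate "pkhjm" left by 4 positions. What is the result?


Input: "pkhjm", rotate left by 4
First 4 characters: "pkhj"
Remaining characters: "m"
Concatenate remaining + first: "m" + "pkhj" = "mpkhj"

mpkhj


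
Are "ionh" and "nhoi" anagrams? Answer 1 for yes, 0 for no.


Strings: "ionh", "nhoi"
Sorted first:  hino
Sorted second: hino
Sorted forms match => anagrams

1


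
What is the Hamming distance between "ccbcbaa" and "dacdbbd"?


Comparing "ccbcbaa" and "dacdbbd" position by position:
  Position 0: 'c' vs 'd' => differ
  Position 1: 'c' vs 'a' => differ
  Position 2: 'b' vs 'c' => differ
  Position 3: 'c' vs 'd' => differ
  Position 4: 'b' vs 'b' => same
  Position 5: 'a' vs 'b' => differ
  Position 6: 'a' vs 'd' => differ
Total differences (Hamming distance): 6

6


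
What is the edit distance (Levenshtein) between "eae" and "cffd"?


Computing edit distance: "eae" -> "cffd"
DP table:
           c    f    f    d
      0    1    2    3    4
  e   1    1    2    3    4
  a   2    2    2    3    4
  e   3    3    3    3    4
Edit distance = dp[3][4] = 4

4


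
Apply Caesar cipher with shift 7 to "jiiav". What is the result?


Caesar cipher: shift "jiiav" by 7
  'j' (pos 9) + 7 = pos 16 = 'q'
  'i' (pos 8) + 7 = pos 15 = 'p'
  'i' (pos 8) + 7 = pos 15 = 'p'
  'a' (pos 0) + 7 = pos 7 = 'h'
  'v' (pos 21) + 7 = pos 2 = 'c'
Result: qpphc

qpphc


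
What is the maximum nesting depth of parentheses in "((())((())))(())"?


Input: "((())((())))(())"
Tracking depth:
  Position 0 '(': depth becomes 1
  Position 1 '(': depth becomes 2
  Position 2 '(': depth becomes 3
  Position 3 ')': depth becomes 2
  Position 4 ')': depth becomes 1
  Position 5 '(': depth becomes 2
  Position 6 '(': depth becomes 3
  Position 7 '(': depth becomes 4
  Position 8 ')': depth becomes 3
  Position 9 ')': depth becomes 2
  Position 10 ')': depth becomes 1
  Position 11 ')': depth becomes 0
  Position 12 '(': depth becomes 1
  Position 13 '(': depth becomes 2
  Position 14 ')': depth becomes 1
  Position 15 ')': depth becomes 0
Maximum depth reached: 4

4


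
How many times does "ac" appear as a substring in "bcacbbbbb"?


Searching for "ac" in "bcacbbbbb"
Scanning each position:
  Position 0: "bc" => no
  Position 1: "ca" => no
  Position 2: "ac" => MATCH
  Position 3: "cb" => no
  Position 4: "bb" => no
  Position 5: "bb" => no
  Position 6: "bb" => no
  Position 7: "bb" => no
Total occurrences: 1

1


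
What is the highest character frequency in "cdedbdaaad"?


Input: cdedbdaaad
Character counts:
  'a': 3
  'b': 1
  'c': 1
  'd': 4
  'e': 1
Maximum frequency: 4

4


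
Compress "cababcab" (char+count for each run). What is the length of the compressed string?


Input: cababcab
Runs:
  'c' x 1 => "c1"
  'a' x 1 => "a1"
  'b' x 1 => "b1"
  'a' x 1 => "a1"
  'b' x 1 => "b1"
  'c' x 1 => "c1"
  'a' x 1 => "a1"
  'b' x 1 => "b1"
Compressed: "c1a1b1a1b1c1a1b1"
Compressed length: 16

16


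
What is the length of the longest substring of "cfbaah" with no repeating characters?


Input: "cfbaah"
Sliding window (track last position of each char):
  Position 0 ('c'): window [0,0] length 1 -- new best
  Position 1 ('f'): window [0,1] length 2 -- new best
  Position 2 ('b'): window [0,2] length 3 -- new best
  Position 3 ('a'): window [0,3] length 4 -- new best
  Position 4 ('a'): repeat (last at 3), move window start to 4
  Position 4 ('a'): window [4,4] length 1
  Position 5 ('h'): window [4,5] length 2
Longest substring with no repeats: "cfba" with length 4

4


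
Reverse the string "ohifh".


Input: ohifh
Reading characters right to left:
  Position 4: 'h'
  Position 3: 'f'
  Position 2: 'i'
  Position 1: 'h'
  Position 0: 'o'
Reversed: hfiho

hfiho


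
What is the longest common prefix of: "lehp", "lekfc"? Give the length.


Words: lehp, lekfc
  Position 0: all 'l' => match
  Position 1: all 'e' => match
  Position 2: ('h', 'k') => mismatch, stop
LCP = "le" (length 2)

2


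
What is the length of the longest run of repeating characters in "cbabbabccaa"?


Input: "cbabbabccaa"
Scanning for longest run:
  Position 1 ('b'): new char, reset run to 1
  Position 2 ('a'): new char, reset run to 1
  Position 3 ('b'): new char, reset run to 1
  Position 4 ('b'): continues run of 'b', length=2
  Position 5 ('a'): new char, reset run to 1
  Position 6 ('b'): new char, reset run to 1
  Position 7 ('c'): new char, reset run to 1
  Position 8 ('c'): continues run of 'c', length=2
  Position 9 ('a'): new char, reset run to 1
  Position 10 ('a'): continues run of 'a', length=2
Longest run: 'b' with length 2

2


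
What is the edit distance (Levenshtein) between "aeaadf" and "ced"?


Computing edit distance: "aeaadf" -> "ced"
DP table:
           c    e    d
      0    1    2    3
  a   1    1    2    3
  e   2    2    1    2
  a   3    3    2    2
  a   4    4    3    3
  d   5    5    4    3
  f   6    6    5    4
Edit distance = dp[6][3] = 4

4


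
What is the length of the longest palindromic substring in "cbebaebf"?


Input: "cbebaebf"
Checking substrings for palindromes:
  [1:4] "beb" (len 3) => palindrome
Longest palindromic substring: "beb" with length 3

3


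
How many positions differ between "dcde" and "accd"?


Comparing "dcde" and "accd" position by position:
  Position 0: 'd' vs 'a' => DIFFER
  Position 1: 'c' vs 'c' => same
  Position 2: 'd' vs 'c' => DIFFER
  Position 3: 'e' vs 'd' => DIFFER
Positions that differ: 3

3


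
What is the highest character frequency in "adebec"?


Input: adebec
Character counts:
  'a': 1
  'b': 1
  'c': 1
  'd': 1
  'e': 2
Maximum frequency: 2

2


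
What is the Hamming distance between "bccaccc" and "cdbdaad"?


Comparing "bccaccc" and "cdbdaad" position by position:
  Position 0: 'b' vs 'c' => differ
  Position 1: 'c' vs 'd' => differ
  Position 2: 'c' vs 'b' => differ
  Position 3: 'a' vs 'd' => differ
  Position 4: 'c' vs 'a' => differ
  Position 5: 'c' vs 'a' => differ
  Position 6: 'c' vs 'd' => differ
Total differences (Hamming distance): 7

7


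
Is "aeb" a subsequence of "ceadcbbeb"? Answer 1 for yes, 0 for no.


Check if "aeb" is a subsequence of "ceadcbbeb"
Greedy scan:
  Position 0 ('c'): no match needed
  Position 1 ('e'): no match needed
  Position 2 ('a'): matches sub[0] = 'a'
  Position 3 ('d'): no match needed
  Position 4 ('c'): no match needed
  Position 5 ('b'): no match needed
  Position 6 ('b'): no match needed
  Position 7 ('e'): matches sub[1] = 'e'
  Position 8 ('b'): matches sub[2] = 'b'
All 3 characters matched => is a subsequence

1


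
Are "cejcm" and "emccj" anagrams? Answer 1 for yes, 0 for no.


Strings: "cejcm", "emccj"
Sorted first:  ccejm
Sorted second: ccejm
Sorted forms match => anagrams

1


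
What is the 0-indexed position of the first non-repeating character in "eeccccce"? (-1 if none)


Input: eeccccce
Character frequencies:
  'c': 5
  'e': 3
Scanning left to right for freq == 1:
  Position 0 ('e'): freq=3, skip
  Position 1 ('e'): freq=3, skip
  Position 2 ('c'): freq=5, skip
  Position 3 ('c'): freq=5, skip
  Position 4 ('c'): freq=5, skip
  Position 5 ('c'): freq=5, skip
  Position 6 ('c'): freq=5, skip
  Position 7 ('e'): freq=3, skip
  No unique character found => answer = -1

-1


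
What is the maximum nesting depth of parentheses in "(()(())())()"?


Input: "(()(())())()"
Tracking depth:
  Position 0 '(': depth becomes 1
  Position 1 '(': depth becomes 2
  Position 2 ')': depth becomes 1
  Position 3 '(': depth becomes 2
  Position 4 '(': depth becomes 3
  Position 5 ')': depth becomes 2
  Position 6 ')': depth becomes 1
  Position 7 '(': depth becomes 2
  Position 8 ')': depth becomes 1
  Position 9 ')': depth becomes 0
  Position 10 '(': depth becomes 1
  Position 11 ')': depth becomes 0
Maximum depth reached: 3

3


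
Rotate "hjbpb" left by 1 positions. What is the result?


Input: "hjbpb", rotate left by 1
First 1 characters: "h"
Remaining characters: "jbpb"
Concatenate remaining + first: "jbpb" + "h" = "jbpbh"

jbpbh


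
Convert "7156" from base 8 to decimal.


Input: "7156" in base 8
Positional expansion:
  Digit '7' (value 7) x 8^3 = 3584
  Digit '1' (value 1) x 8^2 = 64
  Digit '5' (value 5) x 8^1 = 40
  Digit '6' (value 6) x 8^0 = 6
Sum = 3694

3694


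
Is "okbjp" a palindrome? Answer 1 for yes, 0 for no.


Input: okbjp
Reversed: pjbko
  Compare pos 0 ('o') with pos 4 ('p'): MISMATCH
  Compare pos 1 ('k') with pos 3 ('j'): MISMATCH
Result: not a palindrome

0


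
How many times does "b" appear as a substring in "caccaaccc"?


Searching for "b" in "caccaaccc"
Scanning each position:
  Position 0: "c" => no
  Position 1: "a" => no
  Position 2: "c" => no
  Position 3: "c" => no
  Position 4: "a" => no
  Position 5: "a" => no
  Position 6: "c" => no
  Position 7: "c" => no
  Position 8: "c" => no
Total occurrences: 0

0


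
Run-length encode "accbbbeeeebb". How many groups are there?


Input: accbbbeeeebb
Scanning for consecutive runs:
  Group 1: 'a' x 1 (positions 0-0)
  Group 2: 'c' x 2 (positions 1-2)
  Group 3: 'b' x 3 (positions 3-5)
  Group 4: 'e' x 4 (positions 6-9)
  Group 5: 'b' x 2 (positions 10-11)
Total groups: 5

5


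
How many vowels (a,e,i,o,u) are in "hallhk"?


Input: hallhk
Checking each character:
  'h' at position 0: consonant
  'a' at position 1: vowel (running total: 1)
  'l' at position 2: consonant
  'l' at position 3: consonant
  'h' at position 4: consonant
  'k' at position 5: consonant
Total vowels: 1

1


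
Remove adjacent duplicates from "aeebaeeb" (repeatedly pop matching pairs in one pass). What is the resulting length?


Input: aeebaeeb
Stack-based adjacent duplicate removal:
  Read 'a': push. Stack: a
  Read 'e': push. Stack: ae
  Read 'e': matches stack top 'e' => pop. Stack: a
  Read 'b': push. Stack: ab
  Read 'a': push. Stack: aba
  Read 'e': push. Stack: abae
  Read 'e': matches stack top 'e' => pop. Stack: aba
  Read 'b': push. Stack: abab
Final stack: "abab" (length 4)

4


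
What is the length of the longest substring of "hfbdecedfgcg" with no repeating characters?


Input: "hfbdecedfgcg"
Sliding window (track last position of each char):
  Position 0 ('h'): window [0,0] length 1 -- new best
  Position 1 ('f'): window [0,1] length 2 -- new best
  Position 2 ('b'): window [0,2] length 3 -- new best
  Position 3 ('d'): window [0,3] length 4 -- new best
  Position 4 ('e'): window [0,4] length 5 -- new best
  Position 5 ('c'): window [0,5] length 6 -- new best
  Position 6 ('e'): repeat (last at 4), move window start to 5
  Position 6 ('e'): window [5,6] length 2
  Position 7 ('d'): window [5,7] length 3
  Position 8 ('f'): window [5,8] length 4
  Position 9 ('g'): window [5,9] length 5
  Position 10 ('c'): repeat (last at 5), move window start to 6
  Position 10 ('c'): window [6,10] length 5
  Position 11 ('g'): repeat (last at 9), move window start to 10
  Position 11 ('g'): window [10,11] length 2
Longest substring with no repeats: "hfbdec" with length 6

6


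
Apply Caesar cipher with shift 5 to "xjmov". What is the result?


Caesar cipher: shift "xjmov" by 5
  'x' (pos 23) + 5 = pos 2 = 'c'
  'j' (pos 9) + 5 = pos 14 = 'o'
  'm' (pos 12) + 5 = pos 17 = 'r'
  'o' (pos 14) + 5 = pos 19 = 't'
  'v' (pos 21) + 5 = pos 0 = 'a'
Result: corta

corta


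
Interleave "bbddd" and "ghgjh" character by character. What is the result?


Interleaving "bbddd" and "ghgjh":
  Position 0: 'b' from first, 'g' from second => "bg"
  Position 1: 'b' from first, 'h' from second => "bh"
  Position 2: 'd' from first, 'g' from second => "dg"
  Position 3: 'd' from first, 'j' from second => "dj"
  Position 4: 'd' from first, 'h' from second => "dh"
Result: bgbhdgdjdh

bgbhdgdjdh


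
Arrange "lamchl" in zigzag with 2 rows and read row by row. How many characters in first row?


Zigzag "lamchl" into 2 rows:
Placing characters:
  'l' => row 0
  'a' => row 1
  'm' => row 0
  'c' => row 1
  'h' => row 0
  'l' => row 1
Rows:
  Row 0: "lmh"
  Row 1: "acl"
First row length: 3

3


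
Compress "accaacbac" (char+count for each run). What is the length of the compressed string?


Input: accaacbac
Runs:
  'a' x 1 => "a1"
  'c' x 2 => "c2"
  'a' x 2 => "a2"
  'c' x 1 => "c1"
  'b' x 1 => "b1"
  'a' x 1 => "a1"
  'c' x 1 => "c1"
Compressed: "a1c2a2c1b1a1c1"
Compressed length: 14

14


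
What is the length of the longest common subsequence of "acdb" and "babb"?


LCS of "acdb" and "babb"
DP table:
           b    a    b    b
      0    0    0    0    0
  a   0    0    1    1    1
  c   0    0    1    1    1
  d   0    0    1    1    1
  b   0    1    1    2    2
LCS length = dp[4][4] = 2

2


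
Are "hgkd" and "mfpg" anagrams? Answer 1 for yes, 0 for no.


Strings: "hgkd", "mfpg"
Sorted first:  dghk
Sorted second: fgmp
Differ at position 0: 'd' vs 'f' => not anagrams

0


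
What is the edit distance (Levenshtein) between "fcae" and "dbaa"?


Computing edit distance: "fcae" -> "dbaa"
DP table:
           d    b    a    a
      0    1    2    3    4
  f   1    1    2    3    4
  c   2    2    2    3    4
  a   3    3    3    2    3
  e   4    4    4    3    3
Edit distance = dp[4][4] = 3

3


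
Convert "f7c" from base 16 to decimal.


Input: "f7c" in base 16
Positional expansion:
  Digit 'f' (value 15) x 16^2 = 3840
  Digit '7' (value 7) x 16^1 = 112
  Digit 'c' (value 12) x 16^0 = 12
Sum = 3964

3964


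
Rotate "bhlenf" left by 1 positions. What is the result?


Input: "bhlenf", rotate left by 1
First 1 characters: "b"
Remaining characters: "hlenf"
Concatenate remaining + first: "hlenf" + "b" = "hlenfb"

hlenfb


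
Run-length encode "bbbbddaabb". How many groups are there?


Input: bbbbddaabb
Scanning for consecutive runs:
  Group 1: 'b' x 4 (positions 0-3)
  Group 2: 'd' x 2 (positions 4-5)
  Group 3: 'a' x 2 (positions 6-7)
  Group 4: 'b' x 2 (positions 8-9)
Total groups: 4

4


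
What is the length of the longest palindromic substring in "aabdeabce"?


Input: "aabdeabce"
Checking substrings for palindromes:
  [0:2] "aa" (len 2) => palindrome
Longest palindromic substring: "aa" with length 2

2


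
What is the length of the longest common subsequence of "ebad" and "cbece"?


LCS of "ebad" and "cbece"
DP table:
           c    b    e    c    e
      0    0    0    0    0    0
  e   0    0    0    1    1    1
  b   0    0    1    1    1    1
  a   0    0    1    1    1    1
  d   0    0    1    1    1    1
LCS length = dp[4][5] = 1

1


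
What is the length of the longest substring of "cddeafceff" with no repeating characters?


Input: "cddeafceff"
Sliding window (track last position of each char):
  Position 0 ('c'): window [0,0] length 1 -- new best
  Position 1 ('d'): window [0,1] length 2 -- new best
  Position 2 ('d'): repeat (last at 1), move window start to 2
  Position 2 ('d'): window [2,2] length 1
  Position 3 ('e'): window [2,3] length 2
  Position 4 ('a'): window [2,4] length 3 -- new best
  Position 5 ('f'): window [2,5] length 4 -- new best
  Position 6 ('c'): window [2,6] length 5 -- new best
  Position 7 ('e'): repeat (last at 3), move window start to 4
  Position 7 ('e'): window [4,7] length 4
  Position 8 ('f'): repeat (last at 5), move window start to 6
  Position 8 ('f'): window [6,8] length 3
  Position 9 ('f'): repeat (last at 8), move window start to 9
  Position 9 ('f'): window [9,9] length 1
Longest substring with no repeats: "deafc" with length 5

5


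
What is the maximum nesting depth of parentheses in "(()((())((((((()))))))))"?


Input: "(()((())((((((()))))))))"
Tracking depth:
  Position 0 '(': depth becomes 1
  Position 1 '(': depth becomes 2
  Position 2 ')': depth becomes 1
  Position 3 '(': depth becomes 2
  Position 4 '(': depth becomes 3
  Position 5 '(': depth becomes 4
  Position 6 ')': depth becomes 3
  Position 7 ')': depth becomes 2
  Position 8 '(': depth becomes 3
  Position 9 '(': depth becomes 4
  Position 10 '(': depth becomes 5
  Position 11 '(': depth becomes 6
  Position 12 '(': depth becomes 7
  Position 13 '(': depth becomes 8
  Position 14 '(': depth becomes 9
  Position 15 ')': depth becomes 8
  Position 16 ')': depth becomes 7
  Position 17 ')': depth becomes 6
  Position 18 ')': depth becomes 5
  Position 19 ')': depth becomes 4
  Position 20 ')': depth becomes 3
  Position 21 ')': depth becomes 2
  Position 22 ')': depth becomes 1
  Position 23 ')': depth becomes 0
Maximum depth reached: 9

9


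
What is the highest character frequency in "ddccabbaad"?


Input: ddccabbaad
Character counts:
  'a': 3
  'b': 2
  'c': 2
  'd': 3
Maximum frequency: 3

3


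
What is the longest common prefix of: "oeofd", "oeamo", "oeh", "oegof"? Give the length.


Words: oeofd, oeamo, oeh, oegof
  Position 0: all 'o' => match
  Position 1: all 'e' => match
  Position 2: ('o', 'a', 'h', 'g') => mismatch, stop
LCP = "oe" (length 2)

2


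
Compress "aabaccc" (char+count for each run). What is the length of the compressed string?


Input: aabaccc
Runs:
  'a' x 2 => "a2"
  'b' x 1 => "b1"
  'a' x 1 => "a1"
  'c' x 3 => "c3"
Compressed: "a2b1a1c3"
Compressed length: 8

8


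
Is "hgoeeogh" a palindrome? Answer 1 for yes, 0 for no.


Input: hgoeeogh
Reversed: hgoeeogh
  Compare pos 0 ('h') with pos 7 ('h'): match
  Compare pos 1 ('g') with pos 6 ('g'): match
  Compare pos 2 ('o') with pos 5 ('o'): match
  Compare pos 3 ('e') with pos 4 ('e'): match
Result: palindrome

1


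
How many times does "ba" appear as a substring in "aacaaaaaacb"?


Searching for "ba" in "aacaaaaaacb"
Scanning each position:
  Position 0: "aa" => no
  Position 1: "ac" => no
  Position 2: "ca" => no
  Position 3: "aa" => no
  Position 4: "aa" => no
  Position 5: "aa" => no
  Position 6: "aa" => no
  Position 7: "aa" => no
  Position 8: "ac" => no
  Position 9: "cb" => no
Total occurrences: 0

0


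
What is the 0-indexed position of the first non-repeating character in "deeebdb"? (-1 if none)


Input: deeebdb
Character frequencies:
  'b': 2
  'd': 2
  'e': 3
Scanning left to right for freq == 1:
  Position 0 ('d'): freq=2, skip
  Position 1 ('e'): freq=3, skip
  Position 2 ('e'): freq=3, skip
  Position 3 ('e'): freq=3, skip
  Position 4 ('b'): freq=2, skip
  Position 5 ('d'): freq=2, skip
  Position 6 ('b'): freq=2, skip
  No unique character found => answer = -1

-1


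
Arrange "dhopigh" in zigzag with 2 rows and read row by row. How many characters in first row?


Zigzag "dhopigh" into 2 rows:
Placing characters:
  'd' => row 0
  'h' => row 1
  'o' => row 0
  'p' => row 1
  'i' => row 0
  'g' => row 1
  'h' => row 0
Rows:
  Row 0: "doih"
  Row 1: "hpg"
First row length: 4

4


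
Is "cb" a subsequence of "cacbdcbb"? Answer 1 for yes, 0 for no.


Check if "cb" is a subsequence of "cacbdcbb"
Greedy scan:
  Position 0 ('c'): matches sub[0] = 'c'
  Position 1 ('a'): no match needed
  Position 2 ('c'): no match needed
  Position 3 ('b'): matches sub[1] = 'b'
  Position 4 ('d'): no match needed
  Position 5 ('c'): no match needed
  Position 6 ('b'): no match needed
  Position 7 ('b'): no match needed
All 2 characters matched => is a subsequence

1


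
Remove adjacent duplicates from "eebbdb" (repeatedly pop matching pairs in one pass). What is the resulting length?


Input: eebbdb
Stack-based adjacent duplicate removal:
  Read 'e': push. Stack: e
  Read 'e': matches stack top 'e' => pop. Stack: (empty)
  Read 'b': push. Stack: b
  Read 'b': matches stack top 'b' => pop. Stack: (empty)
  Read 'd': push. Stack: d
  Read 'b': push. Stack: db
Final stack: "db" (length 2)

2


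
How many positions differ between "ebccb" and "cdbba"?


Comparing "ebccb" and "cdbba" position by position:
  Position 0: 'e' vs 'c' => DIFFER
  Position 1: 'b' vs 'd' => DIFFER
  Position 2: 'c' vs 'b' => DIFFER
  Position 3: 'c' vs 'b' => DIFFER
  Position 4: 'b' vs 'a' => DIFFER
Positions that differ: 5

5


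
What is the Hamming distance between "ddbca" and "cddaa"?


Comparing "ddbca" and "cddaa" position by position:
  Position 0: 'd' vs 'c' => differ
  Position 1: 'd' vs 'd' => same
  Position 2: 'b' vs 'd' => differ
  Position 3: 'c' vs 'a' => differ
  Position 4: 'a' vs 'a' => same
Total differences (Hamming distance): 3

3


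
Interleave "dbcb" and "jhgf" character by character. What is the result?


Interleaving "dbcb" and "jhgf":
  Position 0: 'd' from first, 'j' from second => "dj"
  Position 1: 'b' from first, 'h' from second => "bh"
  Position 2: 'c' from first, 'g' from second => "cg"
  Position 3: 'b' from first, 'f' from second => "bf"
Result: djbhcgbf

djbhcgbf


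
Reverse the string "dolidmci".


Input: dolidmci
Reading characters right to left:
  Position 7: 'i'
  Position 6: 'c'
  Position 5: 'm'
  Position 4: 'd'
  Position 3: 'i'
  Position 2: 'l'
  Position 1: 'o'
  Position 0: 'd'
Reversed: icmdilod

icmdilod


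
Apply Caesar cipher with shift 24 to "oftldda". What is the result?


Caesar cipher: shift "oftldda" by 24
  'o' (pos 14) + 24 = pos 12 = 'm'
  'f' (pos 5) + 24 = pos 3 = 'd'
  't' (pos 19) + 24 = pos 17 = 'r'
  'l' (pos 11) + 24 = pos 9 = 'j'
  'd' (pos 3) + 24 = pos 1 = 'b'
  'd' (pos 3) + 24 = pos 1 = 'b'
  'a' (pos 0) + 24 = pos 24 = 'y'
Result: mdrjbby

mdrjbby


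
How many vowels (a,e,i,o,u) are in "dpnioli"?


Input: dpnioli
Checking each character:
  'd' at position 0: consonant
  'p' at position 1: consonant
  'n' at position 2: consonant
  'i' at position 3: vowel (running total: 1)
  'o' at position 4: vowel (running total: 2)
  'l' at position 5: consonant
  'i' at position 6: vowel (running total: 3)
Total vowels: 3

3


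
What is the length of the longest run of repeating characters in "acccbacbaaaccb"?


Input: "acccbacbaaaccb"
Scanning for longest run:
  Position 1 ('c'): new char, reset run to 1
  Position 2 ('c'): continues run of 'c', length=2
  Position 3 ('c'): continues run of 'c', length=3
  Position 4 ('b'): new char, reset run to 1
  Position 5 ('a'): new char, reset run to 1
  Position 6 ('c'): new char, reset run to 1
  Position 7 ('b'): new char, reset run to 1
  Position 8 ('a'): new char, reset run to 1
  Position 9 ('a'): continues run of 'a', length=2
  Position 10 ('a'): continues run of 'a', length=3
  Position 11 ('c'): new char, reset run to 1
  Position 12 ('c'): continues run of 'c', length=2
  Position 13 ('b'): new char, reset run to 1
Longest run: 'c' with length 3

3


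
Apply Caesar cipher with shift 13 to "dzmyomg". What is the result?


Caesar cipher: shift "dzmyomg" by 13
  'd' (pos 3) + 13 = pos 16 = 'q'
  'z' (pos 25) + 13 = pos 12 = 'm'
  'm' (pos 12) + 13 = pos 25 = 'z'
  'y' (pos 24) + 13 = pos 11 = 'l'
  'o' (pos 14) + 13 = pos 1 = 'b'
  'm' (pos 12) + 13 = pos 25 = 'z'
  'g' (pos 6) + 13 = pos 19 = 't'
Result: qmzlbzt

qmzlbzt


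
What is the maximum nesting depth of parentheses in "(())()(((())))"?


Input: "(())()(((())))"
Tracking depth:
  Position 0 '(': depth becomes 1
  Position 1 '(': depth becomes 2
  Position 2 ')': depth becomes 1
  Position 3 ')': depth becomes 0
  Position 4 '(': depth becomes 1
  Position 5 ')': depth becomes 0
  Position 6 '(': depth becomes 1
  Position 7 '(': depth becomes 2
  Position 8 '(': depth becomes 3
  Position 9 '(': depth becomes 4
  Position 10 ')': depth becomes 3
  Position 11 ')': depth becomes 2
  Position 12 ')': depth becomes 1
  Position 13 ')': depth becomes 0
Maximum depth reached: 4

4


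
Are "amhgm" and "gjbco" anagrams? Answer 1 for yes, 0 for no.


Strings: "amhgm", "gjbco"
Sorted first:  aghmm
Sorted second: bcgjo
Differ at position 0: 'a' vs 'b' => not anagrams

0


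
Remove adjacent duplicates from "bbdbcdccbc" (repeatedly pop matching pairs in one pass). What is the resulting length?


Input: bbdbcdccbc
Stack-based adjacent duplicate removal:
  Read 'b': push. Stack: b
  Read 'b': matches stack top 'b' => pop. Stack: (empty)
  Read 'd': push. Stack: d
  Read 'b': push. Stack: db
  Read 'c': push. Stack: dbc
  Read 'd': push. Stack: dbcd
  Read 'c': push. Stack: dbcdc
  Read 'c': matches stack top 'c' => pop. Stack: dbcd
  Read 'b': push. Stack: dbcdb
  Read 'c': push. Stack: dbcdbc
Final stack: "dbcdbc" (length 6)

6


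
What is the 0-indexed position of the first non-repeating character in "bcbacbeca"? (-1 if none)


Input: bcbacbeca
Character frequencies:
  'a': 2
  'b': 3
  'c': 3
  'e': 1
Scanning left to right for freq == 1:
  Position 0 ('b'): freq=3, skip
  Position 1 ('c'): freq=3, skip
  Position 2 ('b'): freq=3, skip
  Position 3 ('a'): freq=2, skip
  Position 4 ('c'): freq=3, skip
  Position 5 ('b'): freq=3, skip
  Position 6 ('e'): unique! => answer = 6

6


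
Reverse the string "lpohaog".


Input: lpohaog
Reading characters right to left:
  Position 6: 'g'
  Position 5: 'o'
  Position 4: 'a'
  Position 3: 'h'
  Position 2: 'o'
  Position 1: 'p'
  Position 0: 'l'
Reversed: goahopl

goahopl


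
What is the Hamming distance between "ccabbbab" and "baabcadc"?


Comparing "ccabbbab" and "baabcadc" position by position:
  Position 0: 'c' vs 'b' => differ
  Position 1: 'c' vs 'a' => differ
  Position 2: 'a' vs 'a' => same
  Position 3: 'b' vs 'b' => same
  Position 4: 'b' vs 'c' => differ
  Position 5: 'b' vs 'a' => differ
  Position 6: 'a' vs 'd' => differ
  Position 7: 'b' vs 'c' => differ
Total differences (Hamming distance): 6

6


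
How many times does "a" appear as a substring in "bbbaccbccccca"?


Searching for "a" in "bbbaccbccccca"
Scanning each position:
  Position 0: "b" => no
  Position 1: "b" => no
  Position 2: "b" => no
  Position 3: "a" => MATCH
  Position 4: "c" => no
  Position 5: "c" => no
  Position 6: "b" => no
  Position 7: "c" => no
  Position 8: "c" => no
  Position 9: "c" => no
  Position 10: "c" => no
  Position 11: "c" => no
  Position 12: "a" => MATCH
Total occurrences: 2

2


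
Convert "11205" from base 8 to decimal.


Input: "11205" in base 8
Positional expansion:
  Digit '1' (value 1) x 8^4 = 4096
  Digit '1' (value 1) x 8^3 = 512
  Digit '2' (value 2) x 8^2 = 128
  Digit '0' (value 0) x 8^1 = 0
  Digit '5' (value 5) x 8^0 = 5
Sum = 4741

4741


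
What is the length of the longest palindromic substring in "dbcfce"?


Input: "dbcfce"
Checking substrings for palindromes:
  [2:5] "cfc" (len 3) => palindrome
Longest palindromic substring: "cfc" with length 3

3


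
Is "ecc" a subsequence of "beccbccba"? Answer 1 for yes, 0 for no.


Check if "ecc" is a subsequence of "beccbccba"
Greedy scan:
  Position 0 ('b'): no match needed
  Position 1 ('e'): matches sub[0] = 'e'
  Position 2 ('c'): matches sub[1] = 'c'
  Position 3 ('c'): matches sub[2] = 'c'
  Position 4 ('b'): no match needed
  Position 5 ('c'): no match needed
  Position 6 ('c'): no match needed
  Position 7 ('b'): no match needed
  Position 8 ('a'): no match needed
All 3 characters matched => is a subsequence

1


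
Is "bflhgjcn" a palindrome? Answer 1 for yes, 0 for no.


Input: bflhgjcn
Reversed: ncjghlfb
  Compare pos 0 ('b') with pos 7 ('n'): MISMATCH
  Compare pos 1 ('f') with pos 6 ('c'): MISMATCH
  Compare pos 2 ('l') with pos 5 ('j'): MISMATCH
  Compare pos 3 ('h') with pos 4 ('g'): MISMATCH
Result: not a palindrome

0


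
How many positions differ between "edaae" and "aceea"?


Comparing "edaae" and "aceea" position by position:
  Position 0: 'e' vs 'a' => DIFFER
  Position 1: 'd' vs 'c' => DIFFER
  Position 2: 'a' vs 'e' => DIFFER
  Position 3: 'a' vs 'e' => DIFFER
  Position 4: 'e' vs 'a' => DIFFER
Positions that differ: 5

5


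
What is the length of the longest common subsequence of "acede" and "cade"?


LCS of "acede" and "cade"
DP table:
           c    a    d    e
      0    0    0    0    0
  a   0    0    1    1    1
  c   0    1    1    1    1
  e   0    1    1    1    2
  d   0    1    1    2    2
  e   0    1    1    2    3
LCS length = dp[5][4] = 3

3


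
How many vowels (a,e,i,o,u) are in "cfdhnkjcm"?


Input: cfdhnkjcm
Checking each character:
  'c' at position 0: consonant
  'f' at position 1: consonant
  'd' at position 2: consonant
  'h' at position 3: consonant
  'n' at position 4: consonant
  'k' at position 5: consonant
  'j' at position 6: consonant
  'c' at position 7: consonant
  'm' at position 8: consonant
Total vowels: 0

0


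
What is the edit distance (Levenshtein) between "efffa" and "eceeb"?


Computing edit distance: "efffa" -> "eceeb"
DP table:
           e    c    e    e    b
      0    1    2    3    4    5
  e   1    0    1    2    3    4
  f   2    1    1    2    3    4
  f   3    2    2    2    3    4
  f   4    3    3    3    3    4
  a   5    4    4    4    4    4
Edit distance = dp[5][5] = 4

4


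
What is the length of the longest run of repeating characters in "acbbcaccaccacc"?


Input: "acbbcaccaccacc"
Scanning for longest run:
  Position 1 ('c'): new char, reset run to 1
  Position 2 ('b'): new char, reset run to 1
  Position 3 ('b'): continues run of 'b', length=2
  Position 4 ('c'): new char, reset run to 1
  Position 5 ('a'): new char, reset run to 1
  Position 6 ('c'): new char, reset run to 1
  Position 7 ('c'): continues run of 'c', length=2
  Position 8 ('a'): new char, reset run to 1
  Position 9 ('c'): new char, reset run to 1
  Position 10 ('c'): continues run of 'c', length=2
  Position 11 ('a'): new char, reset run to 1
  Position 12 ('c'): new char, reset run to 1
  Position 13 ('c'): continues run of 'c', length=2
Longest run: 'b' with length 2

2


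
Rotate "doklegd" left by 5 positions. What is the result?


Input: "doklegd", rotate left by 5
First 5 characters: "dokle"
Remaining characters: "gd"
Concatenate remaining + first: "gd" + "dokle" = "gddokle"

gddokle


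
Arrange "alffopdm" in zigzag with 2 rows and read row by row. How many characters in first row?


Zigzag "alffopdm" into 2 rows:
Placing characters:
  'a' => row 0
  'l' => row 1
  'f' => row 0
  'f' => row 1
  'o' => row 0
  'p' => row 1
  'd' => row 0
  'm' => row 1
Rows:
  Row 0: "afod"
  Row 1: "lfpm"
First row length: 4

4


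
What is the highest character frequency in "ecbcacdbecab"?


Input: ecbcacdbecab
Character counts:
  'a': 2
  'b': 3
  'c': 4
  'd': 1
  'e': 2
Maximum frequency: 4

4


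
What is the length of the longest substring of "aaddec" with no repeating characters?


Input: "aaddec"
Sliding window (track last position of each char):
  Position 0 ('a'): window [0,0] length 1 -- new best
  Position 1 ('a'): repeat (last at 0), move window start to 1
  Position 1 ('a'): window [1,1] length 1
  Position 2 ('d'): window [1,2] length 2 -- new best
  Position 3 ('d'): repeat (last at 2), move window start to 3
  Position 3 ('d'): window [3,3] length 1
  Position 4 ('e'): window [3,4] length 2
  Position 5 ('c'): window [3,5] length 3 -- new best
Longest substring with no repeats: "dec" with length 3

3


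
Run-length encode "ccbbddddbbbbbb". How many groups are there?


Input: ccbbddddbbbbbb
Scanning for consecutive runs:
  Group 1: 'c' x 2 (positions 0-1)
  Group 2: 'b' x 2 (positions 2-3)
  Group 3: 'd' x 4 (positions 4-7)
  Group 4: 'b' x 6 (positions 8-13)
Total groups: 4

4


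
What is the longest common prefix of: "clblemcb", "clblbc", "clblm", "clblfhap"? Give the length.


Words: clblemcb, clblbc, clblm, clblfhap
  Position 0: all 'c' => match
  Position 1: all 'l' => match
  Position 2: all 'b' => match
  Position 3: all 'l' => match
  Position 4: ('e', 'b', 'm', 'f') => mismatch, stop
LCP = "clbl" (length 4)

4


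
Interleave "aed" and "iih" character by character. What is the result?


Interleaving "aed" and "iih":
  Position 0: 'a' from first, 'i' from second => "ai"
  Position 1: 'e' from first, 'i' from second => "ei"
  Position 2: 'd' from first, 'h' from second => "dh"
Result: aieidh

aieidh


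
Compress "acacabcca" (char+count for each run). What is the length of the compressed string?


Input: acacabcca
Runs:
  'a' x 1 => "a1"
  'c' x 1 => "c1"
  'a' x 1 => "a1"
  'c' x 1 => "c1"
  'a' x 1 => "a1"
  'b' x 1 => "b1"
  'c' x 2 => "c2"
  'a' x 1 => "a1"
Compressed: "a1c1a1c1a1b1c2a1"
Compressed length: 16

16


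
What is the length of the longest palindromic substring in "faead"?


Input: "faead"
Checking substrings for palindromes:
  [1:4] "aea" (len 3) => palindrome
Longest palindromic substring: "aea" with length 3

3


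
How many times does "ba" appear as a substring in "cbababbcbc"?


Searching for "ba" in "cbababbcbc"
Scanning each position:
  Position 0: "cb" => no
  Position 1: "ba" => MATCH
  Position 2: "ab" => no
  Position 3: "ba" => MATCH
  Position 4: "ab" => no
  Position 5: "bb" => no
  Position 6: "bc" => no
  Position 7: "cb" => no
  Position 8: "bc" => no
Total occurrences: 2

2


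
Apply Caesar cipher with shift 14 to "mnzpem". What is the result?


Caesar cipher: shift "mnzpem" by 14
  'm' (pos 12) + 14 = pos 0 = 'a'
  'n' (pos 13) + 14 = pos 1 = 'b'
  'z' (pos 25) + 14 = pos 13 = 'n'
  'p' (pos 15) + 14 = pos 3 = 'd'
  'e' (pos 4) + 14 = pos 18 = 's'
  'm' (pos 12) + 14 = pos 0 = 'a'
Result: abndsa

abndsa


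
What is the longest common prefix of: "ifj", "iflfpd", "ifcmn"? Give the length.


Words: ifj, iflfpd, ifcmn
  Position 0: all 'i' => match
  Position 1: all 'f' => match
  Position 2: ('j', 'l', 'c') => mismatch, stop
LCP = "if" (length 2)

2


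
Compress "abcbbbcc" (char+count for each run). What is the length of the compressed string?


Input: abcbbbcc
Runs:
  'a' x 1 => "a1"
  'b' x 1 => "b1"
  'c' x 1 => "c1"
  'b' x 3 => "b3"
  'c' x 2 => "c2"
Compressed: "a1b1c1b3c2"
Compressed length: 10

10


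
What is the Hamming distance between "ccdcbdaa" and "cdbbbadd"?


Comparing "ccdcbdaa" and "cdbbbadd" position by position:
  Position 0: 'c' vs 'c' => same
  Position 1: 'c' vs 'd' => differ
  Position 2: 'd' vs 'b' => differ
  Position 3: 'c' vs 'b' => differ
  Position 4: 'b' vs 'b' => same
  Position 5: 'd' vs 'a' => differ
  Position 6: 'a' vs 'd' => differ
  Position 7: 'a' vs 'd' => differ
Total differences (Hamming distance): 6

6


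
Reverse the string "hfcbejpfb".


Input: hfcbejpfb
Reading characters right to left:
  Position 8: 'b'
  Position 7: 'f'
  Position 6: 'p'
  Position 5: 'j'
  Position 4: 'e'
  Position 3: 'b'
  Position 2: 'c'
  Position 1: 'f'
  Position 0: 'h'
Reversed: bfpjebcfh

bfpjebcfh


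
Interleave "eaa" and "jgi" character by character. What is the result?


Interleaving "eaa" and "jgi":
  Position 0: 'e' from first, 'j' from second => "ej"
  Position 1: 'a' from first, 'g' from second => "ag"
  Position 2: 'a' from first, 'i' from second => "ai"
Result: ejagai

ejagai
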